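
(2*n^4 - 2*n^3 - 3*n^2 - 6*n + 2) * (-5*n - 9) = -10*n^5 - 8*n^4 + 33*n^3 + 57*n^2 + 44*n - 18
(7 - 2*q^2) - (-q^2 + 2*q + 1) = -q^2 - 2*q + 6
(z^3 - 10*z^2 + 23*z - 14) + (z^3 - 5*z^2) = 2*z^3 - 15*z^2 + 23*z - 14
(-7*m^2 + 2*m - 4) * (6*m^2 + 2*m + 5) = -42*m^4 - 2*m^3 - 55*m^2 + 2*m - 20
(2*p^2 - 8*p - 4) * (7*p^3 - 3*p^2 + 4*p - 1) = 14*p^5 - 62*p^4 + 4*p^3 - 22*p^2 - 8*p + 4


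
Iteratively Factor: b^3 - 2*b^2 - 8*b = (b + 2)*(b^2 - 4*b) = b*(b + 2)*(b - 4)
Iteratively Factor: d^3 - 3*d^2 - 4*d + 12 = (d - 2)*(d^2 - d - 6) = (d - 3)*(d - 2)*(d + 2)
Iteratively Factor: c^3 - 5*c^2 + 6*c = (c)*(c^2 - 5*c + 6) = c*(c - 3)*(c - 2)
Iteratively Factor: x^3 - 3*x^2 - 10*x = (x)*(x^2 - 3*x - 10) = x*(x - 5)*(x + 2)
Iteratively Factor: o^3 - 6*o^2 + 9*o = (o)*(o^2 - 6*o + 9) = o*(o - 3)*(o - 3)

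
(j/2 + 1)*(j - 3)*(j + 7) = j^3/2 + 3*j^2 - 13*j/2 - 21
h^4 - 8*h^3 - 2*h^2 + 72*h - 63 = (h - 7)*(h - 3)*(h - 1)*(h + 3)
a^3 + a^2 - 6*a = a*(a - 2)*(a + 3)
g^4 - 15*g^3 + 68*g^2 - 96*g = g*(g - 8)*(g - 4)*(g - 3)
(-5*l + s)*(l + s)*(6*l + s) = -30*l^3 - 29*l^2*s + 2*l*s^2 + s^3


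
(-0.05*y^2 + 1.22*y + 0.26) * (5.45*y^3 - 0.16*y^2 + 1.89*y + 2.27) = -0.2725*y^5 + 6.657*y^4 + 1.1273*y^3 + 2.1507*y^2 + 3.2608*y + 0.5902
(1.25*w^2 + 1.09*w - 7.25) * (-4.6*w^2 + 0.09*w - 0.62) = -5.75*w^4 - 4.9015*w^3 + 32.6731*w^2 - 1.3283*w + 4.495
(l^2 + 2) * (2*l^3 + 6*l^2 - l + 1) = 2*l^5 + 6*l^4 + 3*l^3 + 13*l^2 - 2*l + 2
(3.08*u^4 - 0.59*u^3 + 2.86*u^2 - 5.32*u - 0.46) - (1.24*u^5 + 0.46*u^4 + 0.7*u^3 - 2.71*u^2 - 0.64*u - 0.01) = -1.24*u^5 + 2.62*u^4 - 1.29*u^3 + 5.57*u^2 - 4.68*u - 0.45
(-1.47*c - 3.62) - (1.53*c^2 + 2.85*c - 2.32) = -1.53*c^2 - 4.32*c - 1.3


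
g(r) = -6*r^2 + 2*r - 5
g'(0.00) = 2.00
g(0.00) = -5.00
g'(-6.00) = 74.00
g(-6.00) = -233.00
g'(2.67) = -30.04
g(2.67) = -42.43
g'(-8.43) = 103.16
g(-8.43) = -448.25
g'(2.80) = -31.60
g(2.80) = -46.44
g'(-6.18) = 76.16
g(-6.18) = -246.51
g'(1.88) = -20.56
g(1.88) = -22.45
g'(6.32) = -73.84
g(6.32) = -232.01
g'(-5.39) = 66.68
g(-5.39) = -190.09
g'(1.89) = -20.68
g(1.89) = -22.65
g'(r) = 2 - 12*r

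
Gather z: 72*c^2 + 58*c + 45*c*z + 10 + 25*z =72*c^2 + 58*c + z*(45*c + 25) + 10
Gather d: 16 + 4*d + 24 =4*d + 40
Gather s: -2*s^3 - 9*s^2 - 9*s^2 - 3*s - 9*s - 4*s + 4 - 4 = -2*s^3 - 18*s^2 - 16*s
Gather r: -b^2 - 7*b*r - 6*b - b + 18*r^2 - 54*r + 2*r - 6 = -b^2 - 7*b + 18*r^2 + r*(-7*b - 52) - 6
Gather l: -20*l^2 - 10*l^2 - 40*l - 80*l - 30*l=-30*l^2 - 150*l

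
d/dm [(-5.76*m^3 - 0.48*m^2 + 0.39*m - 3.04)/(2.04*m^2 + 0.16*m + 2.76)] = (-11.7504*m^4 - 1.8432*m^3 - 48.5652*m^2 + 9.7536*m + 1.5628)/(4.1616*m^4 + 0.6528*m^3 + 11.2864*m^2 + 0.8832*m + 7.6176)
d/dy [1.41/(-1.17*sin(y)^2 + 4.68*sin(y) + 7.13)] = (3.2994*sin(y) - 6.5988)*cos(y)/(-1.17*sin(y)^2 + 4.68*sin(y) + 7.13)^2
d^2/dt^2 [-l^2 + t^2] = 2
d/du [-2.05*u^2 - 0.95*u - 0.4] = -4.1*u - 0.95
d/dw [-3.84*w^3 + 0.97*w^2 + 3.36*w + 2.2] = -11.52*w^2 + 1.94*w + 3.36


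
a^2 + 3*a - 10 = (a - 2)*(a + 5)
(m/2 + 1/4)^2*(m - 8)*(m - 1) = m^4/4 - 2*m^3 - 3*m^2/16 + 23*m/16 + 1/2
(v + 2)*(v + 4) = v^2 + 6*v + 8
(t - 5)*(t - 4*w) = t^2 - 4*t*w - 5*t + 20*w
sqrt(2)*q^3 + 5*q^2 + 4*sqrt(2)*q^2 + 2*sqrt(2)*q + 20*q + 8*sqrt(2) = (q + 4)*(q + 2*sqrt(2))*(sqrt(2)*q + 1)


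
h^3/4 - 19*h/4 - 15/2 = (h/4 + 1/2)*(h - 5)*(h + 3)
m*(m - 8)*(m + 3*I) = m^3 - 8*m^2 + 3*I*m^2 - 24*I*m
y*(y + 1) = y^2 + y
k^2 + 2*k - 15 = (k - 3)*(k + 5)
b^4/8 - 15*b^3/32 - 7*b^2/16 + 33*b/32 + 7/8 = (b/4 + 1/4)*(b/2 + 1/2)*(b - 4)*(b - 7/4)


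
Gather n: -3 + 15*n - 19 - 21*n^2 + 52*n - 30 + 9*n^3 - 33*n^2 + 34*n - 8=9*n^3 - 54*n^2 + 101*n - 60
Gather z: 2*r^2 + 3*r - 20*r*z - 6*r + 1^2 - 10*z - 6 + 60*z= 2*r^2 - 3*r + z*(50 - 20*r) - 5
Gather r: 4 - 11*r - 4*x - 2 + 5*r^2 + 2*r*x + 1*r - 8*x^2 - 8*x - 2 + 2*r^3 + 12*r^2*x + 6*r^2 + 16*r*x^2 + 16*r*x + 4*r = 2*r^3 + r^2*(12*x + 11) + r*(16*x^2 + 18*x - 6) - 8*x^2 - 12*x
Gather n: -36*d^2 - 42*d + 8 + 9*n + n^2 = -36*d^2 - 42*d + n^2 + 9*n + 8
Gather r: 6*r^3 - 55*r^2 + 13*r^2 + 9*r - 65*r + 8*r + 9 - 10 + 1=6*r^3 - 42*r^2 - 48*r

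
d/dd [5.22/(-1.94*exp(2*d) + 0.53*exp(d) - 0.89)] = (20.2536*exp(d) - 2.7666)*exp(d)/(1.94*exp(2*d) - 0.53*exp(d) + 0.89)^2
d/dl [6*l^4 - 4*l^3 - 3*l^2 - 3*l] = 24*l^3 - 12*l^2 - 6*l - 3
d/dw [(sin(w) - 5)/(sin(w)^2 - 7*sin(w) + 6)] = (10*sin(w) + cos(w)^2 - 30)*cos(w)/(sin(w)^2 - 7*sin(w) + 6)^2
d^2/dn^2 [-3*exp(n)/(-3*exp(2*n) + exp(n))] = (27*exp(n) + 9)*exp(n)/(27*exp(3*n) - 27*exp(2*n) + 9*exp(n) - 1)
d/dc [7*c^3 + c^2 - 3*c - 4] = 21*c^2 + 2*c - 3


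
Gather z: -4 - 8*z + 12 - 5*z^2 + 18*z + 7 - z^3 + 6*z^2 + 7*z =-z^3 + z^2 + 17*z + 15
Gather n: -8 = -8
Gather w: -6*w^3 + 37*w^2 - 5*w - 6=-6*w^3 + 37*w^2 - 5*w - 6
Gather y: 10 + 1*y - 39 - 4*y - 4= -3*y - 33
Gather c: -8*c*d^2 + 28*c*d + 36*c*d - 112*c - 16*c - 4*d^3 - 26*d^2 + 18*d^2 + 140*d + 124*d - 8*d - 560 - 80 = c*(-8*d^2 + 64*d - 128) - 4*d^3 - 8*d^2 + 256*d - 640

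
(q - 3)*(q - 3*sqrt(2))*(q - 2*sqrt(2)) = q^3 - 5*sqrt(2)*q^2 - 3*q^2 + 12*q + 15*sqrt(2)*q - 36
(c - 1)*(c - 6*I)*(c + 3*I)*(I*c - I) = I*c^4 + 3*c^3 - 2*I*c^3 - 6*c^2 + 19*I*c^2 + 3*c - 36*I*c + 18*I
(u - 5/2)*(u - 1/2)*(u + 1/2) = u^3 - 5*u^2/2 - u/4 + 5/8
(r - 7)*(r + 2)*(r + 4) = r^3 - r^2 - 34*r - 56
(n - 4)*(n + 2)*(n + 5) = n^3 + 3*n^2 - 18*n - 40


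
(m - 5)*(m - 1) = m^2 - 6*m + 5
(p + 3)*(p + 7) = p^2 + 10*p + 21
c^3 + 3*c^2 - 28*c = c*(c - 4)*(c + 7)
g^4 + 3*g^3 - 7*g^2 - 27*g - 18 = (g - 3)*(g + 1)*(g + 2)*(g + 3)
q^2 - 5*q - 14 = (q - 7)*(q + 2)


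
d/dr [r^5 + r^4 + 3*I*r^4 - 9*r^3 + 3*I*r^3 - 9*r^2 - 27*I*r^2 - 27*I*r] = 5*r^4 + r^3*(4 + 12*I) + r^2*(-27 + 9*I) + r*(-18 - 54*I) - 27*I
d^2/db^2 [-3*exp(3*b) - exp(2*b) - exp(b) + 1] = (-27*exp(2*b) - 4*exp(b) - 1)*exp(b)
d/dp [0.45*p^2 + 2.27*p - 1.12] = 0.9*p + 2.27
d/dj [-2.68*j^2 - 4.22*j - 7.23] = -5.36*j - 4.22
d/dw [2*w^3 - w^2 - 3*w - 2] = 6*w^2 - 2*w - 3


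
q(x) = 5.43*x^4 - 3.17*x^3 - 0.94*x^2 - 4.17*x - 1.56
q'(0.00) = -4.17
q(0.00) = -1.56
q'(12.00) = 36135.99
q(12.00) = 106931.76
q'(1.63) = 61.56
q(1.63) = 13.75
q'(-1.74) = -144.11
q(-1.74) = 69.32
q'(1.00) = 6.16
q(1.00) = -4.41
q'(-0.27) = -4.78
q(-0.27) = -0.41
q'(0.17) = -4.66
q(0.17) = -2.31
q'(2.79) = 388.27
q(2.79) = 239.66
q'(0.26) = -4.92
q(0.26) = -2.74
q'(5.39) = 3110.56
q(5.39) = 4035.31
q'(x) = 21.72*x^3 - 9.51*x^2 - 1.88*x - 4.17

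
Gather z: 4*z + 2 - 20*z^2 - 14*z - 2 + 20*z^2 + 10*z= 0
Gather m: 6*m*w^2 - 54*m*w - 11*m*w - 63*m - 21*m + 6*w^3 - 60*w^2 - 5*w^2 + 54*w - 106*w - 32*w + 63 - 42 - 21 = m*(6*w^2 - 65*w - 84) + 6*w^3 - 65*w^2 - 84*w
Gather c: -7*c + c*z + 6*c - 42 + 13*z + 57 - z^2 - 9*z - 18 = c*(z - 1) - z^2 + 4*z - 3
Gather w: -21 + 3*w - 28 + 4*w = 7*w - 49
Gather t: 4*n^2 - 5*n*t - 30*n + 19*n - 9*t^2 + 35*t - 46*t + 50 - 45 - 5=4*n^2 - 11*n - 9*t^2 + t*(-5*n - 11)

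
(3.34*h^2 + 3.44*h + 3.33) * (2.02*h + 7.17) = 6.7468*h^3 + 30.8966*h^2 + 31.3914*h + 23.8761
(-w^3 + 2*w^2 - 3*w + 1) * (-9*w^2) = 9*w^5 - 18*w^4 + 27*w^3 - 9*w^2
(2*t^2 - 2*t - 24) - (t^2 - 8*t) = t^2 + 6*t - 24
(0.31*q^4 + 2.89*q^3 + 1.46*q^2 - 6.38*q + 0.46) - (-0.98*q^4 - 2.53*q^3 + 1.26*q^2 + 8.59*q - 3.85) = 1.29*q^4 + 5.42*q^3 + 0.2*q^2 - 14.97*q + 4.31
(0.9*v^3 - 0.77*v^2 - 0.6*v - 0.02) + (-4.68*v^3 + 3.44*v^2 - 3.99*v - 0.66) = -3.78*v^3 + 2.67*v^2 - 4.59*v - 0.68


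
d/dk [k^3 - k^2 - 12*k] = 3*k^2 - 2*k - 12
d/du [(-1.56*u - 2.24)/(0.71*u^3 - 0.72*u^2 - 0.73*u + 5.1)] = (2.2152*u^3 + 3.648*u^2 - 3.2256*u - 9.5912)/(0.5041*u^6 - 1.0224*u^5 - 0.5182*u^4 + 8.2932*u^3 - 6.8111*u^2 - 7.446*u + 26.01)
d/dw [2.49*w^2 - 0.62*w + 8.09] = 4.98*w - 0.62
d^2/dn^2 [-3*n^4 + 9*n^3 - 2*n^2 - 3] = -36*n^2 + 54*n - 4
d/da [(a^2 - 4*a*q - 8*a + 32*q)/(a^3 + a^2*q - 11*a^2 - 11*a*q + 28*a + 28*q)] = (2*(a - 2*q - 4)*(a^3 + a^2*q - 11*a^2 - 11*a*q + 28*a + 28*q) - (a^2 - 4*a*q - 8*a + 32*q)*(3*a^2 + 2*a*q - 22*a - 11*q + 28))/(a^3 + a^2*q - 11*a^2 - 11*a*q + 28*a + 28*q)^2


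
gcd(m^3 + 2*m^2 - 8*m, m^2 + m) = m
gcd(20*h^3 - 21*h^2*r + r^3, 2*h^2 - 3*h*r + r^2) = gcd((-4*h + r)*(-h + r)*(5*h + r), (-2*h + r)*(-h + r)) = -h + r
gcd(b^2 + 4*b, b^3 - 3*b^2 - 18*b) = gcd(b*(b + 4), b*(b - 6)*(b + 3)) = b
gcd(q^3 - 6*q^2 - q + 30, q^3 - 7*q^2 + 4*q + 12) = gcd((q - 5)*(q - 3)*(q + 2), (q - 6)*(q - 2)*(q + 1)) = 1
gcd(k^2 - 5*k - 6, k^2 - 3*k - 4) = k + 1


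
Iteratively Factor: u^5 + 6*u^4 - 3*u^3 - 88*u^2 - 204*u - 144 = (u + 3)*(u^4 + 3*u^3 - 12*u^2 - 52*u - 48) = (u + 3)^2*(u^3 - 12*u - 16) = (u - 4)*(u + 3)^2*(u^2 + 4*u + 4) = (u - 4)*(u + 2)*(u + 3)^2*(u + 2)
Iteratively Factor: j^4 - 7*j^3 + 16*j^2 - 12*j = (j - 3)*(j^3 - 4*j^2 + 4*j) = j*(j - 3)*(j^2 - 4*j + 4) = j*(j - 3)*(j - 2)*(j - 2)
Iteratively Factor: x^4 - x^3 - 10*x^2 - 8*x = (x + 1)*(x^3 - 2*x^2 - 8*x) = (x - 4)*(x + 1)*(x^2 + 2*x) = (x - 4)*(x + 1)*(x + 2)*(x)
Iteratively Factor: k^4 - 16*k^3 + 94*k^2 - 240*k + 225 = (k - 5)*(k^3 - 11*k^2 + 39*k - 45) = (k - 5)*(k - 3)*(k^2 - 8*k + 15) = (k - 5)^2*(k - 3)*(k - 3)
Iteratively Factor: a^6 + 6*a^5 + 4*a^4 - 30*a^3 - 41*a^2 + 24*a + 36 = (a + 1)*(a^5 + 5*a^4 - a^3 - 29*a^2 - 12*a + 36) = (a - 1)*(a + 1)*(a^4 + 6*a^3 + 5*a^2 - 24*a - 36) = (a - 1)*(a + 1)*(a + 3)*(a^3 + 3*a^2 - 4*a - 12) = (a - 1)*(a + 1)*(a + 3)^2*(a^2 - 4) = (a - 1)*(a + 1)*(a + 2)*(a + 3)^2*(a - 2)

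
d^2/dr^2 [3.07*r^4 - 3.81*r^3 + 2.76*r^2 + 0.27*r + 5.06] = 36.84*r^2 - 22.86*r + 5.52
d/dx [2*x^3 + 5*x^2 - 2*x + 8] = 6*x^2 + 10*x - 2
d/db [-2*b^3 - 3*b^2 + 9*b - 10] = -6*b^2 - 6*b + 9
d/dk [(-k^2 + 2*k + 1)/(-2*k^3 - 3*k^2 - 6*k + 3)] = 2*(-k^4 + 4*k^3 + 9*k^2 + 6)/(4*k^6 + 12*k^5 + 33*k^4 + 24*k^3 + 18*k^2 - 36*k + 9)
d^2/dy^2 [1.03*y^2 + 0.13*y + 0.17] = 2.06000000000000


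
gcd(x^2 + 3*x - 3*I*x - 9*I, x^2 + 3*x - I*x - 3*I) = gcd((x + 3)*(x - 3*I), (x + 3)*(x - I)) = x + 3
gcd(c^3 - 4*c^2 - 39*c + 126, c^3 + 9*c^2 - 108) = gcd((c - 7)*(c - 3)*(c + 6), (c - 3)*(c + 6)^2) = c^2 + 3*c - 18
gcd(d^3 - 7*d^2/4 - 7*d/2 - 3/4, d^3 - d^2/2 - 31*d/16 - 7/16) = d^2 + 5*d/4 + 1/4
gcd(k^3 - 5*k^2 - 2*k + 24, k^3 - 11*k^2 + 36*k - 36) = k - 3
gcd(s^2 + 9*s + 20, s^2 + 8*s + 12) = 1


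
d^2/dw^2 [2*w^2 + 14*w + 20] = 4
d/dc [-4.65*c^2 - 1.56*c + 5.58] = -9.3*c - 1.56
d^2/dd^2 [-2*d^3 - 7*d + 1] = -12*d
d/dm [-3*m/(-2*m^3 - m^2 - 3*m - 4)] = 3*(-4*m^3 - m^2 + 4)/(4*m^6 + 4*m^5 + 13*m^4 + 22*m^3 + 17*m^2 + 24*m + 16)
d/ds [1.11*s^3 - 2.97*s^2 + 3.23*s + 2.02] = 3.33*s^2 - 5.94*s + 3.23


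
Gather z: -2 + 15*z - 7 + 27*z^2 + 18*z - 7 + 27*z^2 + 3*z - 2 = 54*z^2 + 36*z - 18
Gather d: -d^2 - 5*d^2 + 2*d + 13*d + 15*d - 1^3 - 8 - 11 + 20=-6*d^2 + 30*d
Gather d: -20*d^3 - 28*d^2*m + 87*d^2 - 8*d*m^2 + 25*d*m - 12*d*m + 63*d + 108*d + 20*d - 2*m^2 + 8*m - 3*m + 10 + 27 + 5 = -20*d^3 + d^2*(87 - 28*m) + d*(-8*m^2 + 13*m + 191) - 2*m^2 + 5*m + 42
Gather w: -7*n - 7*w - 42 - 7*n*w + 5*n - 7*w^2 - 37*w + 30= -2*n - 7*w^2 + w*(-7*n - 44) - 12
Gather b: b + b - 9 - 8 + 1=2*b - 16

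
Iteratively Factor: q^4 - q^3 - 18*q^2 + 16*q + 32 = (q - 2)*(q^3 + q^2 - 16*q - 16) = (q - 2)*(q + 4)*(q^2 - 3*q - 4) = (q - 4)*(q - 2)*(q + 4)*(q + 1)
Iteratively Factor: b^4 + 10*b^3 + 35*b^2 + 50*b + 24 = (b + 3)*(b^3 + 7*b^2 + 14*b + 8) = (b + 2)*(b + 3)*(b^2 + 5*b + 4) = (b + 2)*(b + 3)*(b + 4)*(b + 1)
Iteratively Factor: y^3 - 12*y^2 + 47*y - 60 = (y - 5)*(y^2 - 7*y + 12) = (y - 5)*(y - 4)*(y - 3)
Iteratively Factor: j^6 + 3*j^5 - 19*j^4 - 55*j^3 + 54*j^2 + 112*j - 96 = (j + 3)*(j^5 - 19*j^3 + 2*j^2 + 48*j - 32) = (j - 4)*(j + 3)*(j^4 + 4*j^3 - 3*j^2 - 10*j + 8) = (j - 4)*(j + 3)*(j + 4)*(j^3 - 3*j + 2) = (j - 4)*(j - 1)*(j + 3)*(j + 4)*(j^2 + j - 2) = (j - 4)*(j - 1)^2*(j + 3)*(j + 4)*(j + 2)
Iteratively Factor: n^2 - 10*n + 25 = (n - 5)*(n - 5)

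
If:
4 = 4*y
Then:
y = 1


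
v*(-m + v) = -m*v + v^2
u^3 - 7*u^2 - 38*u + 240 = (u - 8)*(u - 5)*(u + 6)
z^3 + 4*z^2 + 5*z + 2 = (z + 1)^2*(z + 2)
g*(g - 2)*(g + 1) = g^3 - g^2 - 2*g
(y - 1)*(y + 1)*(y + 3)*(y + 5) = y^4 + 8*y^3 + 14*y^2 - 8*y - 15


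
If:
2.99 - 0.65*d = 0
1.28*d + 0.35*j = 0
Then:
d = 4.60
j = -16.82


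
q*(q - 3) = q^2 - 3*q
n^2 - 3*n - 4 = (n - 4)*(n + 1)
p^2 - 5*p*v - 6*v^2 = (p - 6*v)*(p + v)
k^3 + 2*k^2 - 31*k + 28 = (k - 4)*(k - 1)*(k + 7)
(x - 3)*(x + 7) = x^2 + 4*x - 21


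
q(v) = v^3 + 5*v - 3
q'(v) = 3*v^2 + 5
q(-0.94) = -8.53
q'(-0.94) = 7.65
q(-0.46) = -5.40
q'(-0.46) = 5.63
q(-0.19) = -3.96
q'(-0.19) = 5.11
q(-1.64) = -15.61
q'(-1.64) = 13.07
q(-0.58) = -6.10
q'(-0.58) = 6.01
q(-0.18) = -3.91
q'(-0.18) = 5.10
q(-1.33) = -12.00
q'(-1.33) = 10.31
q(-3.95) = -84.38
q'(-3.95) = 51.81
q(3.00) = 39.00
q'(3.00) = 32.00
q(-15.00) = -3453.00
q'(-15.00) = 680.00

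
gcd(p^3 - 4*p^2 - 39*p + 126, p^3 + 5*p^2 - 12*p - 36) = p^2 + 3*p - 18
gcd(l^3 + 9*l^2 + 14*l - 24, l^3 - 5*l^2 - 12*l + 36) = 1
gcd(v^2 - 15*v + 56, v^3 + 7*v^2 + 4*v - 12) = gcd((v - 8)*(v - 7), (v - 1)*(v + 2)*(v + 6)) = 1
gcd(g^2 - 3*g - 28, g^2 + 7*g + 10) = 1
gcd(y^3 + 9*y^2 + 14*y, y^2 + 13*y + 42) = y + 7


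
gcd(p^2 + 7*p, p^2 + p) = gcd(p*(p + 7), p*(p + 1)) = p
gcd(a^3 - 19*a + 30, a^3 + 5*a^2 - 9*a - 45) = a^2 + 2*a - 15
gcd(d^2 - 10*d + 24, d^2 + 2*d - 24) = d - 4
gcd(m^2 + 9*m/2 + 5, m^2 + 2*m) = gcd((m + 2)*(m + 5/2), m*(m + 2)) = m + 2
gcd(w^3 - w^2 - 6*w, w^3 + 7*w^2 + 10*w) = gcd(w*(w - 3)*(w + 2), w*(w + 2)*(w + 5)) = w^2 + 2*w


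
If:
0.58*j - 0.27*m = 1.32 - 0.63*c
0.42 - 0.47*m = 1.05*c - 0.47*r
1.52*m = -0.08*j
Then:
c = 0.436710944315507*r + 0.441311540170856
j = 1.75354303491186 - 0.463014172139647*r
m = 0.0243691669547183*r - 0.0922917386795714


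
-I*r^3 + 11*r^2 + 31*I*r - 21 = (r + 3*I)*(r + 7*I)*(-I*r + 1)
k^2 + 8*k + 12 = (k + 2)*(k + 6)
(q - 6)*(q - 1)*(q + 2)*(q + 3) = q^4 - 2*q^3 - 23*q^2 - 12*q + 36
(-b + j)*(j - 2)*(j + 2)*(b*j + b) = -b^2*j^3 - b^2*j^2 + 4*b^2*j + 4*b^2 + b*j^4 + b*j^3 - 4*b*j^2 - 4*b*j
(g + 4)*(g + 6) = g^2 + 10*g + 24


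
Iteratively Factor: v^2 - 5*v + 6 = (v - 3)*(v - 2)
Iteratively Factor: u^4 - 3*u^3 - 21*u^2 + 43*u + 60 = (u + 1)*(u^3 - 4*u^2 - 17*u + 60) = (u - 5)*(u + 1)*(u^2 + u - 12) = (u - 5)*(u - 3)*(u + 1)*(u + 4)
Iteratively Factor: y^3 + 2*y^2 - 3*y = (y + 3)*(y^2 - y) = (y - 1)*(y + 3)*(y)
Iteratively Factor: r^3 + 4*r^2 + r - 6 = (r + 2)*(r^2 + 2*r - 3) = (r - 1)*(r + 2)*(r + 3)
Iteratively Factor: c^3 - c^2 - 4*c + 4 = (c - 1)*(c^2 - 4) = (c - 1)*(c + 2)*(c - 2)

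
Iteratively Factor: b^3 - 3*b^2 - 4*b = (b - 4)*(b^2 + b) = b*(b - 4)*(b + 1)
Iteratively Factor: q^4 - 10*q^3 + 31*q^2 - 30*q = (q - 5)*(q^3 - 5*q^2 + 6*q) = (q - 5)*(q - 2)*(q^2 - 3*q) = q*(q - 5)*(q - 2)*(q - 3)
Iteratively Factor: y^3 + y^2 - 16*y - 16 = (y - 4)*(y^2 + 5*y + 4) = (y - 4)*(y + 1)*(y + 4)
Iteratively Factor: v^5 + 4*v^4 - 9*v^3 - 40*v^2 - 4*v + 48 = (v - 3)*(v^4 + 7*v^3 + 12*v^2 - 4*v - 16) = (v - 3)*(v + 2)*(v^3 + 5*v^2 + 2*v - 8) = (v - 3)*(v + 2)^2*(v^2 + 3*v - 4) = (v - 3)*(v + 2)^2*(v + 4)*(v - 1)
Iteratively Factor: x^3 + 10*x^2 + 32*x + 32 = (x + 2)*(x^2 + 8*x + 16) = (x + 2)*(x + 4)*(x + 4)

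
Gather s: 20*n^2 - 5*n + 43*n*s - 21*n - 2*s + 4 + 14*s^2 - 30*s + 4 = 20*n^2 - 26*n + 14*s^2 + s*(43*n - 32) + 8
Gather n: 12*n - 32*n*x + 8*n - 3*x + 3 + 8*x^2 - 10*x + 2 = n*(20 - 32*x) + 8*x^2 - 13*x + 5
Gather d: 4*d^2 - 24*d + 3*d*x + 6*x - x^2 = 4*d^2 + d*(3*x - 24) - x^2 + 6*x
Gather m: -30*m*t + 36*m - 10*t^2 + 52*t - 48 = m*(36 - 30*t) - 10*t^2 + 52*t - 48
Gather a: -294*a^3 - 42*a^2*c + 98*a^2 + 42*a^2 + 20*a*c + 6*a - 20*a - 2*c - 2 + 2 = -294*a^3 + a^2*(140 - 42*c) + a*(20*c - 14) - 2*c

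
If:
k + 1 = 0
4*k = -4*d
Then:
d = 1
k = -1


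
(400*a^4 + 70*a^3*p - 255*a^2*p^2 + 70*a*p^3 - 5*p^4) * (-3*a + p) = -1200*a^5 + 190*a^4*p + 835*a^3*p^2 - 465*a^2*p^3 + 85*a*p^4 - 5*p^5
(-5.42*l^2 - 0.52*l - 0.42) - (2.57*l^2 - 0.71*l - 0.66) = -7.99*l^2 + 0.19*l + 0.24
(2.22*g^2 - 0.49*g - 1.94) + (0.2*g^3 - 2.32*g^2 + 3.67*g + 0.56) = 0.2*g^3 - 0.0999999999999996*g^2 + 3.18*g - 1.38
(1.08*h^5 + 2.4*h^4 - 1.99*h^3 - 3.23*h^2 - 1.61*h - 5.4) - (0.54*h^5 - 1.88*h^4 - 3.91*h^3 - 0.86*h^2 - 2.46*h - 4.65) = 0.54*h^5 + 4.28*h^4 + 1.92*h^3 - 2.37*h^2 + 0.85*h - 0.75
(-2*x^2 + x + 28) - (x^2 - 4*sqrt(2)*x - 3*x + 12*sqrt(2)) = -3*x^2 + 4*x + 4*sqrt(2)*x - 12*sqrt(2) + 28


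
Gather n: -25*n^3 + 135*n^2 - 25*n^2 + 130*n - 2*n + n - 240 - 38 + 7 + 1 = -25*n^3 + 110*n^2 + 129*n - 270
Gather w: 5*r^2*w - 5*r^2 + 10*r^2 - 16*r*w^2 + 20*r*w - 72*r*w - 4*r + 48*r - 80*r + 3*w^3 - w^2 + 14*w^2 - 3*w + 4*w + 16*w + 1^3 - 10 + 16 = 5*r^2 - 36*r + 3*w^3 + w^2*(13 - 16*r) + w*(5*r^2 - 52*r + 17) + 7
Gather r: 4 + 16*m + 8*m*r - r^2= 8*m*r + 16*m - r^2 + 4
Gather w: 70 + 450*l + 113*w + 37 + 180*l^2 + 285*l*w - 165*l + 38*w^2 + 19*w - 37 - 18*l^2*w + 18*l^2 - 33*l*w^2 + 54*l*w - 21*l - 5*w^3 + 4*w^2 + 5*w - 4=198*l^2 + 264*l - 5*w^3 + w^2*(42 - 33*l) + w*(-18*l^2 + 339*l + 137) + 66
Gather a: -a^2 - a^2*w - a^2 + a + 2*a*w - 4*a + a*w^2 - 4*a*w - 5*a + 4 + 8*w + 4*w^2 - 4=a^2*(-w - 2) + a*(w^2 - 2*w - 8) + 4*w^2 + 8*w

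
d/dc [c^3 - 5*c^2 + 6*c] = 3*c^2 - 10*c + 6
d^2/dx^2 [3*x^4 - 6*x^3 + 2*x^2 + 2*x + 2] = 36*x^2 - 36*x + 4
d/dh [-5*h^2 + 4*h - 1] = 4 - 10*h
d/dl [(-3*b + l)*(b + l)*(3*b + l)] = -9*b^2 + 2*b*l + 3*l^2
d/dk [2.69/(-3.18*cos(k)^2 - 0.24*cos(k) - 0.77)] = -(17.1084*cos(k) + 0.6456)*sin(k)/(3.18*cos(k)^2 + 0.24*cos(k) + 0.77)^2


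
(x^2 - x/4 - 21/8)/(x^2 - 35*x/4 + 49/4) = (x + 3/2)/(x - 7)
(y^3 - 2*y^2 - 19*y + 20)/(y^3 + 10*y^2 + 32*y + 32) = (y^2 - 6*y + 5)/(y^2 + 6*y + 8)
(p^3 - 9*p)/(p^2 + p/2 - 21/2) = 2*p*(p + 3)/(2*p + 7)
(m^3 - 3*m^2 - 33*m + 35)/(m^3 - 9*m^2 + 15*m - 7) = (m + 5)/(m - 1)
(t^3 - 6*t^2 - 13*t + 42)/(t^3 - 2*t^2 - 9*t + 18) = (t - 7)/(t - 3)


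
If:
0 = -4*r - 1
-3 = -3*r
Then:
No Solution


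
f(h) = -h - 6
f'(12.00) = -1.00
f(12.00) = -18.00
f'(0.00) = -1.00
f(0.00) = -6.00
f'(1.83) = -1.00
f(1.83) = -7.83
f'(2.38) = -1.00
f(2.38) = -8.38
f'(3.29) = -1.00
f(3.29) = -9.29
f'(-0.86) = -1.00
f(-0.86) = -5.14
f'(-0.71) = -1.00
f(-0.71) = -5.29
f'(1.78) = -1.00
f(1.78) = -7.78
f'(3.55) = -1.00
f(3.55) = -9.55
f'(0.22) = -1.00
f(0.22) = -6.22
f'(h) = -1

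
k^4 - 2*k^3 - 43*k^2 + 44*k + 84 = (k - 7)*(k - 2)*(k + 1)*(k + 6)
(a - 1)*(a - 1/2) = a^2 - 3*a/2 + 1/2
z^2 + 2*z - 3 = (z - 1)*(z + 3)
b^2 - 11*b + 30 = (b - 6)*(b - 5)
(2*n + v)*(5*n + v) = 10*n^2 + 7*n*v + v^2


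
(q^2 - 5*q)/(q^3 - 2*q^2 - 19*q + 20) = q/(q^2 + 3*q - 4)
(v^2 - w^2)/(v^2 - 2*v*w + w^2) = (v + w)/(v - w)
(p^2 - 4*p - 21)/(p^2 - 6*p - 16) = (-p^2 + 4*p + 21)/(-p^2 + 6*p + 16)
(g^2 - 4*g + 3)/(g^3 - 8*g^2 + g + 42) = (g - 1)/(g^2 - 5*g - 14)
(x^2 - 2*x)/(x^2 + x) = (x - 2)/(x + 1)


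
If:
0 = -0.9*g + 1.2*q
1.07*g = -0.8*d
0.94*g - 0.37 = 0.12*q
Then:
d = -0.58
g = 0.44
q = 0.33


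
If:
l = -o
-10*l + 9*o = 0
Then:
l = 0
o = 0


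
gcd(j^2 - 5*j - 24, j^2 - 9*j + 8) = j - 8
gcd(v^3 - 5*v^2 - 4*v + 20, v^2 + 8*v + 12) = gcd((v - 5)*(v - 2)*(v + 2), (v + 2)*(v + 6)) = v + 2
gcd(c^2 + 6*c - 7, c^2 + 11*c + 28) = c + 7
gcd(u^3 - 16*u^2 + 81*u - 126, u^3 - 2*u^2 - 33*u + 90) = u - 3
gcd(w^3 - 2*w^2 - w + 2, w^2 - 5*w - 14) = 1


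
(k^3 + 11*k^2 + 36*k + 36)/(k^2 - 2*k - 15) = (k^2 + 8*k + 12)/(k - 5)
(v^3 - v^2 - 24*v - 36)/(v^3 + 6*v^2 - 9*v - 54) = (v^2 - 4*v - 12)/(v^2 + 3*v - 18)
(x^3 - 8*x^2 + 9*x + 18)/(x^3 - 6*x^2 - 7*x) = (x^2 - 9*x + 18)/(x*(x - 7))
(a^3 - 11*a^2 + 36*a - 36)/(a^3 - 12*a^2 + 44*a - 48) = (a - 3)/(a - 4)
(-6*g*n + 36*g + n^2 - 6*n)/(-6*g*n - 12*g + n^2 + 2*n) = (n - 6)/(n + 2)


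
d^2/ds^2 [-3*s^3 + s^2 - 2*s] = 2 - 18*s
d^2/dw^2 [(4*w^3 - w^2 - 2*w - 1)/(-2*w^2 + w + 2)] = 10*(-2*w^3 - 6*w + 1)/(8*w^6 - 12*w^5 - 18*w^4 + 23*w^3 + 18*w^2 - 12*w - 8)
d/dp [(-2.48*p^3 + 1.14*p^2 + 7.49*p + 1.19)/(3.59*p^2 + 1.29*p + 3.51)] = (-8.9032*p^4 - 6.3984*p^3 - 51.5329*p^2 - 0.541399999999999*p + 24.7548)/(12.8881*p^4 + 9.2622*p^3 + 26.8659*p^2 + 9.0558*p + 12.3201)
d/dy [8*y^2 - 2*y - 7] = 16*y - 2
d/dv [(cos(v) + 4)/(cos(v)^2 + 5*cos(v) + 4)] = sin(v)/(cos(v) + 1)^2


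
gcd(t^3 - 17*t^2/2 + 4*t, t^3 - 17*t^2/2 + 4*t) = t^3 - 17*t^2/2 + 4*t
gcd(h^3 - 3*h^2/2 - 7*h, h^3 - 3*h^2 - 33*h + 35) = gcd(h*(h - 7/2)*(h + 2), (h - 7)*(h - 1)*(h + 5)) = 1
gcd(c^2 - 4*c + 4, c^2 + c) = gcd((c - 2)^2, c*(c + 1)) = 1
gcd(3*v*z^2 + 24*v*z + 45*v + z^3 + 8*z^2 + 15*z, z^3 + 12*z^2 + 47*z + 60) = z^2 + 8*z + 15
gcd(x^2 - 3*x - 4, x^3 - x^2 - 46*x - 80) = 1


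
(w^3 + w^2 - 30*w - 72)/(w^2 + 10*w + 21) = (w^2 - 2*w - 24)/(w + 7)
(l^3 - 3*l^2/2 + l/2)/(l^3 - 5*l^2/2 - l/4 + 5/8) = 4*l*(l - 1)/(4*l^2 - 8*l - 5)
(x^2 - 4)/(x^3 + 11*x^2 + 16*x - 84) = (x + 2)/(x^2 + 13*x + 42)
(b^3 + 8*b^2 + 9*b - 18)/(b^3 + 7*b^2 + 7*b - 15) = (b + 6)/(b + 5)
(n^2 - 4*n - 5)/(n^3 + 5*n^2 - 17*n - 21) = (n - 5)/(n^2 + 4*n - 21)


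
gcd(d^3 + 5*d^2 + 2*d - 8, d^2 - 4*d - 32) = d + 4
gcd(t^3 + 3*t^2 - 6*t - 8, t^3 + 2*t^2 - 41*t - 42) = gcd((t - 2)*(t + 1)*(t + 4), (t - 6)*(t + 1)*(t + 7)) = t + 1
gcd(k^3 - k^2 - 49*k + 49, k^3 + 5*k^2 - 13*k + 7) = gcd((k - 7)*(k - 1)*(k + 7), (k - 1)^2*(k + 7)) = k^2 + 6*k - 7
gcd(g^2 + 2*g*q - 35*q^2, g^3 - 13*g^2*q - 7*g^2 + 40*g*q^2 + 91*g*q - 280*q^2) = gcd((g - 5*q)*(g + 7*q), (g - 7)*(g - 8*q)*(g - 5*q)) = -g + 5*q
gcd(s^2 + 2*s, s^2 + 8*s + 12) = s + 2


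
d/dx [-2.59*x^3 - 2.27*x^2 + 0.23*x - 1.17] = -7.77*x^2 - 4.54*x + 0.23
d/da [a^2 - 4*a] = 2*a - 4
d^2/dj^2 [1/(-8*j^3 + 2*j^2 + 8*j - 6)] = ((12*j - 1)*(4*j^3 - j^2 - 4*j + 3) - 4*(-6*j^2 + j + 2)^2)/(4*j^3 - j^2 - 4*j + 3)^3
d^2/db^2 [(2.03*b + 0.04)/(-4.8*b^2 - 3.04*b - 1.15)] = (-(2.03*b + 0.04)*(9.6*b + 3.04)*(19.2*b + 6.08) + (58.464*b + 12.7264)*(4.8*b^2 + 3.04*b + 1.15))/(4.8*b^2 + 3.04*b + 1.15)^3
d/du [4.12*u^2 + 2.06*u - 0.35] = 8.24*u + 2.06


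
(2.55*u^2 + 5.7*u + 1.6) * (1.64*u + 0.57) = 4.182*u^3 + 10.8015*u^2 + 5.873*u + 0.912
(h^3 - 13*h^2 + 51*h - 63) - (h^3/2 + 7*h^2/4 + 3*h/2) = h^3/2 - 59*h^2/4 + 99*h/2 - 63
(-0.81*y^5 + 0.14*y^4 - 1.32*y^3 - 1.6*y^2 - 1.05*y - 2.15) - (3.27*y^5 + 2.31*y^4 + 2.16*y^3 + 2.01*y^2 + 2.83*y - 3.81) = -4.08*y^5 - 2.17*y^4 - 3.48*y^3 - 3.61*y^2 - 3.88*y + 1.66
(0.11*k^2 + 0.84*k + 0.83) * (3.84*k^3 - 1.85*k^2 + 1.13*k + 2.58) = 0.4224*k^5 + 3.0221*k^4 + 1.7575*k^3 - 0.3025*k^2 + 3.1051*k + 2.1414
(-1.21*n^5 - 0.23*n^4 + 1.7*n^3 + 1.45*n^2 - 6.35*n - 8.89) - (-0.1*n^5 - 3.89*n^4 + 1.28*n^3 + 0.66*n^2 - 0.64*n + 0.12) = -1.11*n^5 + 3.66*n^4 + 0.42*n^3 + 0.79*n^2 - 5.71*n - 9.01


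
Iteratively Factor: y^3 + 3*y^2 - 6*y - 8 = (y + 1)*(y^2 + 2*y - 8) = (y - 2)*(y + 1)*(y + 4)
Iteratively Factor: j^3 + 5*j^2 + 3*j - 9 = (j + 3)*(j^2 + 2*j - 3) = (j - 1)*(j + 3)*(j + 3)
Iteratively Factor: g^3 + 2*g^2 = (g + 2)*(g^2) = g*(g + 2)*(g)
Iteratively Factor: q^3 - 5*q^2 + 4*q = (q)*(q^2 - 5*q + 4) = q*(q - 4)*(q - 1)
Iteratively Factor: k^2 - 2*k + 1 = (k - 1)*(k - 1)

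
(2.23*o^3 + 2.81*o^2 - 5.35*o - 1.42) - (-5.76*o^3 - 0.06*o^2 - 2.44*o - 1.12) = 7.99*o^3 + 2.87*o^2 - 2.91*o - 0.3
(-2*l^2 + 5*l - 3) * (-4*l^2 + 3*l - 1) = 8*l^4 - 26*l^3 + 29*l^2 - 14*l + 3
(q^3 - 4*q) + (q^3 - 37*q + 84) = 2*q^3 - 41*q + 84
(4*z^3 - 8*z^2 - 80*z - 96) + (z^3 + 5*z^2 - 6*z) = 5*z^3 - 3*z^2 - 86*z - 96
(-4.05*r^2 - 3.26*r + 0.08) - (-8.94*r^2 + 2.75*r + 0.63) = 4.89*r^2 - 6.01*r - 0.55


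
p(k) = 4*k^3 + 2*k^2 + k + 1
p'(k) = 12*k^2 + 4*k + 1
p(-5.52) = -616.37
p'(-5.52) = 344.56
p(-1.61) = -12.12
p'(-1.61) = 25.67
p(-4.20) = -264.27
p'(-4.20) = 195.88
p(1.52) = 21.19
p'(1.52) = 34.80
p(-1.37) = -6.90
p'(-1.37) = 18.04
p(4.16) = 327.74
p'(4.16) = 225.31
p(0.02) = 1.02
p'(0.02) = 1.08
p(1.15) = 10.88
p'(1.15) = 21.47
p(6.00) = 943.00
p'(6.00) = 457.00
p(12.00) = 7213.00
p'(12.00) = 1777.00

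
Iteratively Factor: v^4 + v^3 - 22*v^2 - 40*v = (v + 2)*(v^3 - v^2 - 20*v) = (v - 5)*(v + 2)*(v^2 + 4*v) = (v - 5)*(v + 2)*(v + 4)*(v)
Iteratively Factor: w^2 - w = (w - 1)*(w)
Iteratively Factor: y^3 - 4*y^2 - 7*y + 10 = (y + 2)*(y^2 - 6*y + 5) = (y - 5)*(y + 2)*(y - 1)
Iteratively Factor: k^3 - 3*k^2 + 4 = (k + 1)*(k^2 - 4*k + 4) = (k - 2)*(k + 1)*(k - 2)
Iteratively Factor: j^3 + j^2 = (j)*(j^2 + j) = j*(j + 1)*(j)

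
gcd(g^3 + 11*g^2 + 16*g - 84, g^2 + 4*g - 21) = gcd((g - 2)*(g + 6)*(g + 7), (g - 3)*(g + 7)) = g + 7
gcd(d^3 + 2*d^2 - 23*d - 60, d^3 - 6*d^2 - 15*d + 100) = d^2 - d - 20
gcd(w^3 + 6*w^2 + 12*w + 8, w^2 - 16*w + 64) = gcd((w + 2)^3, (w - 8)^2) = 1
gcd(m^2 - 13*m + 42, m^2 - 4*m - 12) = m - 6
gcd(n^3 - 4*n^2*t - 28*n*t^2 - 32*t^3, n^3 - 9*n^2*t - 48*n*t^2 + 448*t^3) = -n + 8*t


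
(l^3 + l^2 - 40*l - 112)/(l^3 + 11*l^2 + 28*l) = (l^2 - 3*l - 28)/(l*(l + 7))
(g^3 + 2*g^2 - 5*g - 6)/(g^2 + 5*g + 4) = (g^2 + g - 6)/(g + 4)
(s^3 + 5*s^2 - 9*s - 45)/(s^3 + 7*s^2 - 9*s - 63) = (s + 5)/(s + 7)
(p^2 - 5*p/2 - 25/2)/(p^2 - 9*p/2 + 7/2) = (2*p^2 - 5*p - 25)/(2*p^2 - 9*p + 7)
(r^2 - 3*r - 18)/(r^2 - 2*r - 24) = (r + 3)/(r + 4)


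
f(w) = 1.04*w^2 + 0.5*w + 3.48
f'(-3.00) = -5.74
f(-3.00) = 11.34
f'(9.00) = 19.22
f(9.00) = 92.22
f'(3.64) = 8.07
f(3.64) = 19.08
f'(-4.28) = -8.40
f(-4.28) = 20.39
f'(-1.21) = -2.02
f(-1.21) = 4.40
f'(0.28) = 1.08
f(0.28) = 3.70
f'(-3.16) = -6.07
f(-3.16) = 12.29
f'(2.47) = 5.64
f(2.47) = 11.06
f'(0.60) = 1.75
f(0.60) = 4.15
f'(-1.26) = -2.12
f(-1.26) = 4.50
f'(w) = 2.08*w + 0.5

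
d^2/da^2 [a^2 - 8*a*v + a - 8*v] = 2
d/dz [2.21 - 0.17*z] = -0.170000000000000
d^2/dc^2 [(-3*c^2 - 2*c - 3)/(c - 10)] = -646/(c^3 - 30*c^2 + 300*c - 1000)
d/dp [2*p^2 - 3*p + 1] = 4*p - 3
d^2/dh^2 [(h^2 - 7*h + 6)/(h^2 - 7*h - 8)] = 84*(h^2 - 7*h + 19)/(h^6 - 21*h^5 + 123*h^4 - 7*h^3 - 984*h^2 - 1344*h - 512)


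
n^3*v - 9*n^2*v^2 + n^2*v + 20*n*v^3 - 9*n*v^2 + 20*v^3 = (n - 5*v)*(n - 4*v)*(n*v + v)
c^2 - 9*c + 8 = (c - 8)*(c - 1)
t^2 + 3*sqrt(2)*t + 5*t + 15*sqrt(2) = (t + 5)*(t + 3*sqrt(2))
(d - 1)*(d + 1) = d^2 - 1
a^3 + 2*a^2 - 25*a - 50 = (a - 5)*(a + 2)*(a + 5)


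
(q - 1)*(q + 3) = q^2 + 2*q - 3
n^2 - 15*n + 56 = (n - 8)*(n - 7)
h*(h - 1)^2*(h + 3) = h^4 + h^3 - 5*h^2 + 3*h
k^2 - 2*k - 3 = (k - 3)*(k + 1)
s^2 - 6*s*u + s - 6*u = (s + 1)*(s - 6*u)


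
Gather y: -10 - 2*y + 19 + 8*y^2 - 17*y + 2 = 8*y^2 - 19*y + 11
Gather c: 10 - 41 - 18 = -49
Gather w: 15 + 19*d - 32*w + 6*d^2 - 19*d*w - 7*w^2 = 6*d^2 + 19*d - 7*w^2 + w*(-19*d - 32) + 15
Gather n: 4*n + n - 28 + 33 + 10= 5*n + 15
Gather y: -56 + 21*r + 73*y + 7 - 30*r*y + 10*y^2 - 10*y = 21*r + 10*y^2 + y*(63 - 30*r) - 49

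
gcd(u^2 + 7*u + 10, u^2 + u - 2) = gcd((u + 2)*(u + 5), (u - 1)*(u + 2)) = u + 2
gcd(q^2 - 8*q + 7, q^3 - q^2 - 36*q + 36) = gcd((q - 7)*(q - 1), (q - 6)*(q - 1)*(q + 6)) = q - 1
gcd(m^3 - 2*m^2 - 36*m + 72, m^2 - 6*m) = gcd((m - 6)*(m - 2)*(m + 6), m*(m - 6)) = m - 6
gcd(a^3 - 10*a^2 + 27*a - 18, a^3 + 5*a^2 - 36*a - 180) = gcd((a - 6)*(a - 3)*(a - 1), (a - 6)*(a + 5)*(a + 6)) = a - 6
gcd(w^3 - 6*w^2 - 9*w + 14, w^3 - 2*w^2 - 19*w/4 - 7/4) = 1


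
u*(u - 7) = u^2 - 7*u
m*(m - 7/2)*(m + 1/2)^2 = m^4 - 5*m^3/2 - 13*m^2/4 - 7*m/8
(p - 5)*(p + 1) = p^2 - 4*p - 5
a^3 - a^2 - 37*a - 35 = (a - 7)*(a + 1)*(a + 5)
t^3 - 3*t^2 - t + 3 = (t - 3)*(t - 1)*(t + 1)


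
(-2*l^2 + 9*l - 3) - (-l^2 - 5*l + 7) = -l^2 + 14*l - 10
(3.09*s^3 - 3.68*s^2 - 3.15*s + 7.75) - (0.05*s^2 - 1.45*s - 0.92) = 3.09*s^3 - 3.73*s^2 - 1.7*s + 8.67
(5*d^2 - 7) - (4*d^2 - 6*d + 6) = d^2 + 6*d - 13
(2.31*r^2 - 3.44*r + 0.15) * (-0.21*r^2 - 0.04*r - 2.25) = -0.4851*r^4 + 0.63*r^3 - 5.0914*r^2 + 7.734*r - 0.3375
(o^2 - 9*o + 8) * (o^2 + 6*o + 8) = o^4 - 3*o^3 - 38*o^2 - 24*o + 64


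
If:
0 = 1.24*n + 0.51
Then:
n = -0.41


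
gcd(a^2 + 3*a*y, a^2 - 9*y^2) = a + 3*y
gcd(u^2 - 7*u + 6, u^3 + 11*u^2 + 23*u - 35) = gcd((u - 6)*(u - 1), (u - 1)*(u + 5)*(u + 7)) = u - 1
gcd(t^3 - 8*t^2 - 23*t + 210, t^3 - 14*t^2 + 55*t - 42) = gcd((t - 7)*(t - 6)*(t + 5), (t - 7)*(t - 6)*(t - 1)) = t^2 - 13*t + 42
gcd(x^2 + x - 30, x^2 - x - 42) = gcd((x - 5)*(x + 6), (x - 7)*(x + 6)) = x + 6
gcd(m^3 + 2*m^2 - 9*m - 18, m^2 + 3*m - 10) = 1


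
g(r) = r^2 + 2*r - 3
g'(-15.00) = -28.00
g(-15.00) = 192.00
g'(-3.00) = -4.00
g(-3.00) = 0.00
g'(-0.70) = 0.60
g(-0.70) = -3.91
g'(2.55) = 7.10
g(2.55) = 8.60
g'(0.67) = 3.34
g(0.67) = -1.21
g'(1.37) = 4.74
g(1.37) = 1.62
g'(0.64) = 3.28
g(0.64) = -1.31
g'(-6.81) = -11.62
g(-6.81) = 29.76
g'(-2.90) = -3.80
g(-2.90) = -0.39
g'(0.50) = 3.00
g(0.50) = -1.75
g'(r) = 2*r + 2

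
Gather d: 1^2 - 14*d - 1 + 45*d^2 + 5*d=45*d^2 - 9*d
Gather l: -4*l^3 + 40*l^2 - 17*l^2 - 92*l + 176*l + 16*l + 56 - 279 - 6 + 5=-4*l^3 + 23*l^2 + 100*l - 224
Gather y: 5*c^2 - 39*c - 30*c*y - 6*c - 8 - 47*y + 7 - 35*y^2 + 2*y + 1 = 5*c^2 - 45*c - 35*y^2 + y*(-30*c - 45)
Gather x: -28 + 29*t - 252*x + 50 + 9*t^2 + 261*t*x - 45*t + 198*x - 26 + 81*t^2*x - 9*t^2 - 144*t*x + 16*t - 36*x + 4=x*(81*t^2 + 117*t - 90)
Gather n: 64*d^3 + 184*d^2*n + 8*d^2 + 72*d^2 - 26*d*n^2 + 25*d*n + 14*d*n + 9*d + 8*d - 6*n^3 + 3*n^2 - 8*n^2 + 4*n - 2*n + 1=64*d^3 + 80*d^2 + 17*d - 6*n^3 + n^2*(-26*d - 5) + n*(184*d^2 + 39*d + 2) + 1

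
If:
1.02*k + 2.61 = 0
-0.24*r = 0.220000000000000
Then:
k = -2.56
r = -0.92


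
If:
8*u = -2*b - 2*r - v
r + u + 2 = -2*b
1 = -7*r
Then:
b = v/14 - 53/49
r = -1/7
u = 15/49 - v/7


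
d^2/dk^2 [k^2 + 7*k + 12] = 2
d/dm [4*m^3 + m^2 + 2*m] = 12*m^2 + 2*m + 2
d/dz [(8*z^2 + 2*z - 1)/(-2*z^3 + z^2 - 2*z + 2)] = 2*(8*z^4 + 4*z^3 - 12*z^2 + 17*z + 1)/(4*z^6 - 4*z^5 + 9*z^4 - 12*z^3 + 8*z^2 - 8*z + 4)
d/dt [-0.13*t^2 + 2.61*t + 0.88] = 2.61 - 0.26*t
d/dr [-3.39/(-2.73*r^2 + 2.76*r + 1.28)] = (9.3564 - 18.5094*r)/(-2.73*r^2 + 2.76*r + 1.28)^2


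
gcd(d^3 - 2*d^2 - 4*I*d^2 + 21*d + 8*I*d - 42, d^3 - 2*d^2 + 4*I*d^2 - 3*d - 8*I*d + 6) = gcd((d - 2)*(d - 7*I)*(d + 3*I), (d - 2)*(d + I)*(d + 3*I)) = d^2 + d*(-2 + 3*I) - 6*I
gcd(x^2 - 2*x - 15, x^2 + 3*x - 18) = 1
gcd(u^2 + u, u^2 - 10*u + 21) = 1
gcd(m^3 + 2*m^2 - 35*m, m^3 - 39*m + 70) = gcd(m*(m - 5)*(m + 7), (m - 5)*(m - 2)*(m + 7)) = m^2 + 2*m - 35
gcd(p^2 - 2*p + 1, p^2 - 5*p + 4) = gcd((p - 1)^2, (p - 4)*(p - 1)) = p - 1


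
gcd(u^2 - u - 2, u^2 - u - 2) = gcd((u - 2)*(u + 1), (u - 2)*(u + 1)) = u^2 - u - 2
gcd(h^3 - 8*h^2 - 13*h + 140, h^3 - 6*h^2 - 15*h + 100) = h^2 - h - 20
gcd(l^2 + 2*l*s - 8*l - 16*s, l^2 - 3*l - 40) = l - 8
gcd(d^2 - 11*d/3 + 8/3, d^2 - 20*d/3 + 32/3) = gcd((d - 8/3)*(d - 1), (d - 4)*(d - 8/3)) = d - 8/3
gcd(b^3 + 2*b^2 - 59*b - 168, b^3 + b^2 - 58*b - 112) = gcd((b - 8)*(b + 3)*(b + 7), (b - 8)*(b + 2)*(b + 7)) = b^2 - b - 56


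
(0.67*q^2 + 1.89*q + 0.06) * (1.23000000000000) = 0.8241*q^2 + 2.3247*q + 0.0738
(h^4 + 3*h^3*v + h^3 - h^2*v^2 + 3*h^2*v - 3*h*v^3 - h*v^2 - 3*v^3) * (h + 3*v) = h^5 + 6*h^4*v + h^4 + 8*h^3*v^2 + 6*h^3*v - 6*h^2*v^3 + 8*h^2*v^2 - 9*h*v^4 - 6*h*v^3 - 9*v^4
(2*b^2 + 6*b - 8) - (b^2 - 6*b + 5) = b^2 + 12*b - 13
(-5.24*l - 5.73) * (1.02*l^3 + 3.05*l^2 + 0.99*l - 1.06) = -5.3448*l^4 - 21.8266*l^3 - 22.6641*l^2 - 0.118300000000001*l + 6.0738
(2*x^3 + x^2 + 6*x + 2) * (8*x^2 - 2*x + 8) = 16*x^5 + 4*x^4 + 62*x^3 + 12*x^2 + 44*x + 16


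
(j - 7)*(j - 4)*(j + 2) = j^3 - 9*j^2 + 6*j + 56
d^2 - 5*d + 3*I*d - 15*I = (d - 5)*(d + 3*I)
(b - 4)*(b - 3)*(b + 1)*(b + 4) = b^4 - 2*b^3 - 19*b^2 + 32*b + 48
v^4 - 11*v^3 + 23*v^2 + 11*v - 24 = (v - 8)*(v - 3)*(v - 1)*(v + 1)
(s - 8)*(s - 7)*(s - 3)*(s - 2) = s^4 - 20*s^3 + 137*s^2 - 370*s + 336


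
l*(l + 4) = l^2 + 4*l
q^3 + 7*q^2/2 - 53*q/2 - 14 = (q - 4)*(q + 1/2)*(q + 7)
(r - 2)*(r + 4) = r^2 + 2*r - 8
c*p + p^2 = p*(c + p)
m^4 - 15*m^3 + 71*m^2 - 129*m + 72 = (m - 8)*(m - 3)^2*(m - 1)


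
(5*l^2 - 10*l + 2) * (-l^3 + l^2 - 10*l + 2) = -5*l^5 + 15*l^4 - 62*l^3 + 112*l^2 - 40*l + 4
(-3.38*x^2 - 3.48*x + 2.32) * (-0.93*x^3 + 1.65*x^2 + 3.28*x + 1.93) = 3.1434*x^5 - 2.3406*x^4 - 18.986*x^3 - 14.1098*x^2 + 0.893199999999998*x + 4.4776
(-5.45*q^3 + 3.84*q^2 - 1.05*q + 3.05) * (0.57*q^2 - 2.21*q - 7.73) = -3.1065*q^5 + 14.2333*q^4 + 33.0436*q^3 - 25.6242*q^2 + 1.376*q - 23.5765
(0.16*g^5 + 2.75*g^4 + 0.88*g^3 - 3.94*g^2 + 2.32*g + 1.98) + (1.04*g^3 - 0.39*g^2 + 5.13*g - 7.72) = 0.16*g^5 + 2.75*g^4 + 1.92*g^3 - 4.33*g^2 + 7.45*g - 5.74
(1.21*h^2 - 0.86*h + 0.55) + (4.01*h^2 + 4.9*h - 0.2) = 5.22*h^2 + 4.04*h + 0.35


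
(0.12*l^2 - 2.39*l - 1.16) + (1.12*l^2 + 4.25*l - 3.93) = 1.24*l^2 + 1.86*l - 5.09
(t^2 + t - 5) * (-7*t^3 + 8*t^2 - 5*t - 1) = -7*t^5 + t^4 + 38*t^3 - 46*t^2 + 24*t + 5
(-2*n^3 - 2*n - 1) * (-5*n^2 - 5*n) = 10*n^5 + 10*n^4 + 10*n^3 + 15*n^2 + 5*n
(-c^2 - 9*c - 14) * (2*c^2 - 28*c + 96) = -2*c^4 + 10*c^3 + 128*c^2 - 472*c - 1344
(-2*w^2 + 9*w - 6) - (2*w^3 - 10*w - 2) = -2*w^3 - 2*w^2 + 19*w - 4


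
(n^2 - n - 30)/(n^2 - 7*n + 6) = (n + 5)/(n - 1)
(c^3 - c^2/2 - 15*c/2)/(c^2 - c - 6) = c*(2*c + 5)/(2*(c + 2))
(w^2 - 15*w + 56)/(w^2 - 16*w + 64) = (w - 7)/(w - 8)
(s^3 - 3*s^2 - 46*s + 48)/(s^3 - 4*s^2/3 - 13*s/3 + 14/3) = 3*(s^2 - 2*s - 48)/(3*s^2 - s - 14)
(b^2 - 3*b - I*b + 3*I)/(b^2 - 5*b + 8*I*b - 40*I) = (b^2 - b*(3 + I) + 3*I)/(b^2 + b*(-5 + 8*I) - 40*I)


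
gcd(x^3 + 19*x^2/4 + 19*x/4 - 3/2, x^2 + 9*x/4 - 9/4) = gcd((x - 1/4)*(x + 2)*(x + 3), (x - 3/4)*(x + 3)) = x + 3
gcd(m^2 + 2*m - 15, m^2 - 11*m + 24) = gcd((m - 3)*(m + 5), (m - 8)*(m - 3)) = m - 3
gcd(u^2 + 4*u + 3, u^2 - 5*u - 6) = u + 1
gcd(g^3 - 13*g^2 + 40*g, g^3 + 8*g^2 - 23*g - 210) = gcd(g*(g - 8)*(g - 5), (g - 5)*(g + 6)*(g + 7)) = g - 5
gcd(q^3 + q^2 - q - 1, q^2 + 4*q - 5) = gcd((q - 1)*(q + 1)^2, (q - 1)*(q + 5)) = q - 1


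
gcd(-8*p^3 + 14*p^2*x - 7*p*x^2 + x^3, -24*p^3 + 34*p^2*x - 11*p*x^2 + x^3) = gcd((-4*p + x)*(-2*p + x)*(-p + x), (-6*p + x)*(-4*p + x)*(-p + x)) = 4*p^2 - 5*p*x + x^2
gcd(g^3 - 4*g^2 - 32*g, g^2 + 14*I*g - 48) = 1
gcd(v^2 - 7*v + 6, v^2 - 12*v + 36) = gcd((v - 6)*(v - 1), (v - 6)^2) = v - 6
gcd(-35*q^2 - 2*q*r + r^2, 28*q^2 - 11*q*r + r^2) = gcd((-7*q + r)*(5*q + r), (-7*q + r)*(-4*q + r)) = 7*q - r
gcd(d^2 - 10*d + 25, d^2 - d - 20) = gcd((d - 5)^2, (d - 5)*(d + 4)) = d - 5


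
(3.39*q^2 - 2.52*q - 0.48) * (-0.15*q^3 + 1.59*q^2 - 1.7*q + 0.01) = -0.5085*q^5 + 5.7681*q^4 - 9.6978*q^3 + 3.5547*q^2 + 0.7908*q - 0.0048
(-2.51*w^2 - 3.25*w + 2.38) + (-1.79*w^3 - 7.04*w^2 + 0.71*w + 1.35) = -1.79*w^3 - 9.55*w^2 - 2.54*w + 3.73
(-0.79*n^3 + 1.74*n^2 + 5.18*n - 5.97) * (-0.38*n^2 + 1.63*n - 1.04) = 0.3002*n^5 - 1.9489*n^4 + 1.6894*n^3 + 8.9024*n^2 - 15.1183*n + 6.2088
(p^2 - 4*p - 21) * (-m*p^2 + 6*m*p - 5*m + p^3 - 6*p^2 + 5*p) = -m*p^4 + 10*m*p^3 - 8*m*p^2 - 106*m*p + 105*m + p^5 - 10*p^4 + 8*p^3 + 106*p^2 - 105*p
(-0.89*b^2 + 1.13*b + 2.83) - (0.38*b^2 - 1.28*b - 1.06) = -1.27*b^2 + 2.41*b + 3.89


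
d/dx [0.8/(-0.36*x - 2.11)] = 0.288/(0.36*x + 2.11)^2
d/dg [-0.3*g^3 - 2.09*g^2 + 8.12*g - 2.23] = -0.9*g^2 - 4.18*g + 8.12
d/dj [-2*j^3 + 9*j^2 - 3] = 6*j*(3 - j)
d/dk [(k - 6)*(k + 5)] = 2*k - 1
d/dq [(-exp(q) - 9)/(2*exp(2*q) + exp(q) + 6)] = ((exp(q) + 9)*(4*exp(q) + 1) - 2*exp(2*q) - exp(q) - 6)*exp(q)/(2*exp(2*q) + exp(q) + 6)^2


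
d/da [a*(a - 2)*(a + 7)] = 3*a^2 + 10*a - 14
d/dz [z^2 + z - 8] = 2*z + 1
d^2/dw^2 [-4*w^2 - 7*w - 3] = -8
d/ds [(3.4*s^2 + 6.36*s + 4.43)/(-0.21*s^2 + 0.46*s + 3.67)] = (2.8996*s^2 + 26.8166*s + 21.3034)/(0.0441*s^4 - 0.1932*s^3 - 1.3298*s^2 + 3.3764*s + 13.4689)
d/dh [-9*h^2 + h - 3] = 1 - 18*h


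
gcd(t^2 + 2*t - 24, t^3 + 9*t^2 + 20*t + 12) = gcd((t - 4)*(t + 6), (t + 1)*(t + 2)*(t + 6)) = t + 6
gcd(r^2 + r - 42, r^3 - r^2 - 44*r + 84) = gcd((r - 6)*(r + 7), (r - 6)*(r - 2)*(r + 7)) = r^2 + r - 42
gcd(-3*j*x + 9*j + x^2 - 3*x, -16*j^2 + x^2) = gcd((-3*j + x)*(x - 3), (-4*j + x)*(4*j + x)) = 1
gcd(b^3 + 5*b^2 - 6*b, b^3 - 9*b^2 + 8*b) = b^2 - b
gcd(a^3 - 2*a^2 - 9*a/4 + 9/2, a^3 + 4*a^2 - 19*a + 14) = a - 2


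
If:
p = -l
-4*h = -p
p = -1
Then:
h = -1/4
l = 1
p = -1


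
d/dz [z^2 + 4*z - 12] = 2*z + 4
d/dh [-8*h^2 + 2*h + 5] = 2 - 16*h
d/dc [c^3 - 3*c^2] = 3*c*(c - 2)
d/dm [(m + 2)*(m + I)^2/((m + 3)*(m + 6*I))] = (m + I)*(-(m + 2)*(m + 3)*(m + I) - (m + 2)*(m + I)*(m + 6*I) + (m + 3)*(m + 6*I)*(3*m + 4 + I))/((m + 3)^2*(m + 6*I)^2)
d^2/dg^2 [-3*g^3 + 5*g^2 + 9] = 10 - 18*g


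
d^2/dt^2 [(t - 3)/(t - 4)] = 2/(t - 4)^3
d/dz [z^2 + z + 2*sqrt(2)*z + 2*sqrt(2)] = 2*z + 1 + 2*sqrt(2)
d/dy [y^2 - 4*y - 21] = 2*y - 4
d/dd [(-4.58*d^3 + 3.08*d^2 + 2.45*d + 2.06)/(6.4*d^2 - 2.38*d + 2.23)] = (-29.312*d^4 + 21.8008*d^3 - 53.6506*d^2 - 12.6312*d + 10.3663)/(40.96*d^4 - 30.464*d^3 + 34.2084*d^2 - 10.6148*d + 4.9729)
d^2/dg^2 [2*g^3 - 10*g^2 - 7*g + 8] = 12*g - 20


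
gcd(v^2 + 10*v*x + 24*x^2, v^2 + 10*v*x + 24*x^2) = v^2 + 10*v*x + 24*x^2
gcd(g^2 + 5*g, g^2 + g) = g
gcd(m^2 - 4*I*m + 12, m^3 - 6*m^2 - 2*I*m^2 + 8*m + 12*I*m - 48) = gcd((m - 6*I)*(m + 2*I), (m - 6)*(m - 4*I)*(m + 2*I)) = m + 2*I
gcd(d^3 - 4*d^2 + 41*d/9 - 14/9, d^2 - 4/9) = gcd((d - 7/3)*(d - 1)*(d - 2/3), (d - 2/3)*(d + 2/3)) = d - 2/3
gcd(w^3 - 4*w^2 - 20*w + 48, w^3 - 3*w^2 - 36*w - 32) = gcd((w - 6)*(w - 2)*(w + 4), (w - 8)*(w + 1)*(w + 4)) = w + 4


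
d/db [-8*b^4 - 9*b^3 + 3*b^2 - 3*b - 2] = -32*b^3 - 27*b^2 + 6*b - 3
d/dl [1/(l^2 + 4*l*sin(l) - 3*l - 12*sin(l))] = (-4*l*cos(l) - 2*l - 4*sin(l) + 12*cos(l) + 3)/((l - 3)^2*(l + 4*sin(l))^2)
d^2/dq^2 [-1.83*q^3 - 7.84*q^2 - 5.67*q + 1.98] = -10.98*q - 15.68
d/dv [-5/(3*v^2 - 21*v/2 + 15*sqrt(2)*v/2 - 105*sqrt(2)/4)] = 40*(4*v - 7 + 5*sqrt(2))/(3*(4*v^2 - 14*v + 10*sqrt(2)*v - 35*sqrt(2))^2)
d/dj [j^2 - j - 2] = 2*j - 1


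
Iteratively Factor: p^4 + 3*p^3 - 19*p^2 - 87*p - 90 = (p + 3)*(p^3 - 19*p - 30) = (p - 5)*(p + 3)*(p^2 + 5*p + 6) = (p - 5)*(p + 3)^2*(p + 2)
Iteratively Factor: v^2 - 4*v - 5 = (v + 1)*(v - 5)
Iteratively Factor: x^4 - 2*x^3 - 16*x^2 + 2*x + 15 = (x - 1)*(x^3 - x^2 - 17*x - 15) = (x - 1)*(x + 3)*(x^2 - 4*x - 5) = (x - 1)*(x + 1)*(x + 3)*(x - 5)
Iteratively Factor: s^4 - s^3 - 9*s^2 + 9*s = (s - 3)*(s^3 + 2*s^2 - 3*s) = s*(s - 3)*(s^2 + 2*s - 3) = s*(s - 3)*(s + 3)*(s - 1)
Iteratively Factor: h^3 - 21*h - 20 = (h + 4)*(h^2 - 4*h - 5) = (h - 5)*(h + 4)*(h + 1)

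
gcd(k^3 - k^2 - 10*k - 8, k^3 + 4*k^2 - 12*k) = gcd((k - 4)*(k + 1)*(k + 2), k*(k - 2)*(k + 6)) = 1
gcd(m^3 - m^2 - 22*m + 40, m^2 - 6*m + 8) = m^2 - 6*m + 8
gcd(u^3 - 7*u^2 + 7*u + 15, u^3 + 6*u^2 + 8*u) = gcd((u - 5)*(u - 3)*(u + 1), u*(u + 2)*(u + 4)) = 1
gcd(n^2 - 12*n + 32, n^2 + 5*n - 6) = 1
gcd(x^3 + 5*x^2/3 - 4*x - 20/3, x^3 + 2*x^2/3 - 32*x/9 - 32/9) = x - 2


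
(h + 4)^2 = h^2 + 8*h + 16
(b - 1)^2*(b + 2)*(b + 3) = b^4 + 3*b^3 - 3*b^2 - 7*b + 6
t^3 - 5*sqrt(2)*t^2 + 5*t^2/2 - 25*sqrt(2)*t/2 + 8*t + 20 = (t + 5/2)*(t - 4*sqrt(2))*(t - sqrt(2))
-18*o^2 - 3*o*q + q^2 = (-6*o + q)*(3*o + q)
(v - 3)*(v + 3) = v^2 - 9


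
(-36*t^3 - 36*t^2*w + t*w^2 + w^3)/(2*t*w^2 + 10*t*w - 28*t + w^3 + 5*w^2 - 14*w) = (-36*t^3 - 36*t^2*w + t*w^2 + w^3)/(2*t*w^2 + 10*t*w - 28*t + w^3 + 5*w^2 - 14*w)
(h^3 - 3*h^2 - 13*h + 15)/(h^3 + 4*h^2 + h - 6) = (h - 5)/(h + 2)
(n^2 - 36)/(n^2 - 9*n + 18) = (n + 6)/(n - 3)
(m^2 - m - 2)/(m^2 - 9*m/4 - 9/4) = 4*(-m^2 + m + 2)/(-4*m^2 + 9*m + 9)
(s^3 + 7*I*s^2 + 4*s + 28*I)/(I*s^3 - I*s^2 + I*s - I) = (-I*s^3 + 7*s^2 - 4*I*s + 28)/(s^3 - s^2 + s - 1)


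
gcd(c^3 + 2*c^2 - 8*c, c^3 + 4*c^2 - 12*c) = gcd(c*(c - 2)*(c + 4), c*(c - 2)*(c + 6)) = c^2 - 2*c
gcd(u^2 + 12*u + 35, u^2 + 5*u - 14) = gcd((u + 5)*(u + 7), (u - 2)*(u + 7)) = u + 7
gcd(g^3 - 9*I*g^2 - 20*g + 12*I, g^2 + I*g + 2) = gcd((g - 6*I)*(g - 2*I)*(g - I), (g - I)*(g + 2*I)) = g - I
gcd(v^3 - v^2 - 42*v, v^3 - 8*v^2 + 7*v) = v^2 - 7*v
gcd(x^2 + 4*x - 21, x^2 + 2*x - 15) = x - 3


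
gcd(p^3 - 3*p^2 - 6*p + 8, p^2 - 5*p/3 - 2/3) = 1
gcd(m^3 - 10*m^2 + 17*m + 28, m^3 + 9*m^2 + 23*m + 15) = m + 1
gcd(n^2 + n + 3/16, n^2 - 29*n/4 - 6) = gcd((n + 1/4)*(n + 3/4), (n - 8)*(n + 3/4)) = n + 3/4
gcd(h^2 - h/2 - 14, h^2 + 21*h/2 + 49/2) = h + 7/2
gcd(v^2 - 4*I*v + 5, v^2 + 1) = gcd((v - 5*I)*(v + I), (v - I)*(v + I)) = v + I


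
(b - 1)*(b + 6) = b^2 + 5*b - 6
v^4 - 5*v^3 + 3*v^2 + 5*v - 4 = (v - 4)*(v - 1)^2*(v + 1)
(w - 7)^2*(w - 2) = w^3 - 16*w^2 + 77*w - 98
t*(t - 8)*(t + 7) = t^3 - t^2 - 56*t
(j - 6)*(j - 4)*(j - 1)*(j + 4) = j^4 - 7*j^3 - 10*j^2 + 112*j - 96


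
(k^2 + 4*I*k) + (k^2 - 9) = 2*k^2 + 4*I*k - 9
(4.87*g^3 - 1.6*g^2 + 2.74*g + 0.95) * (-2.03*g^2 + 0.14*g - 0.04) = -9.8861*g^5 + 3.9298*g^4 - 5.981*g^3 - 1.4809*g^2 + 0.0234*g - 0.038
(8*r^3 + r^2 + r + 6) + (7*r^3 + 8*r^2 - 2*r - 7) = 15*r^3 + 9*r^2 - r - 1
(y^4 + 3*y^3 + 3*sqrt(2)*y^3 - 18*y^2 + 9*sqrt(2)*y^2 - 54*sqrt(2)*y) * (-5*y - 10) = -5*y^5 - 25*y^4 - 15*sqrt(2)*y^4 - 75*sqrt(2)*y^3 + 60*y^3 + 180*y^2 + 180*sqrt(2)*y^2 + 540*sqrt(2)*y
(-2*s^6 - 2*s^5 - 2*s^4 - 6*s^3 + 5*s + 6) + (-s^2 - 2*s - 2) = -2*s^6 - 2*s^5 - 2*s^4 - 6*s^3 - s^2 + 3*s + 4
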